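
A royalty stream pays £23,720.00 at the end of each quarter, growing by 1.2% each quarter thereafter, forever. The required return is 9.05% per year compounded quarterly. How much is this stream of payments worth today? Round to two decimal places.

£2,232,470.59

Periodic rate r = 0.0905/4 per quarter.
Growing perpetuity (Gordon): PV = PMT₁ / (r − g) = 23,720 / (r − 0.012) = £2,232,470.59.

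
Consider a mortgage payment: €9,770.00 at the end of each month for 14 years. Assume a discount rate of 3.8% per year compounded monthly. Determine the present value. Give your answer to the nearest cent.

This is an ordinary annuity: 168 payments of €9,770.00 at the end of each month.
Periodic rate r = 0.038/12 per month; n is counted in months.
PV = PMT × [(1 − (1+r)^−n)/r] = 9,770 × [1 − (1+r)^−168] / r = €1,271,366.26

€1,271,366.26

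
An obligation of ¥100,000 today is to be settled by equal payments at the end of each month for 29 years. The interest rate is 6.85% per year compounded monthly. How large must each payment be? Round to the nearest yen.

¥662

Level ordinary annuity; solve PV = PMT × [(1 − (1+r)^−n)/r] for PMT.
Periodic rate r = 0.0685/12 per month; n is counted in months.
With n = 348: PMT = 100,000 / ([(1 − (1+r)^−n)/r]) = ¥662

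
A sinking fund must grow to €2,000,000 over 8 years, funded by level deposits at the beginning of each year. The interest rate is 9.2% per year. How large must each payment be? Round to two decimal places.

€164,871.04

Level annuity due; solve FV = PMT × [((1+r)^n − 1)/r] × (1+r) for PMT.
Periodic rate r = 0.092 per year.
With n = 8: PMT = 2,000,000 / ([((1+r)^n − 1)/r] × (1+r)) = €164,871.04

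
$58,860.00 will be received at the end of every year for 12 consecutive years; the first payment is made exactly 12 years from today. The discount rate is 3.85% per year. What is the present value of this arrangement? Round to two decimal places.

$367,768.33

Ordinary annuity of 12 payments, first payment at period 12.
Periodic rate r = 0.0385 per year.
The ordinary-annuity PV formula values the stream one period before the first payment (period 11); discount that back 11 periods:
PV₀ = 58,860 × [1 − (1+r)^−12] / r × (1+r)^−11 = $367,768.33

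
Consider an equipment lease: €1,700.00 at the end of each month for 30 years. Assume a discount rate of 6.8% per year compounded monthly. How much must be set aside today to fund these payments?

€260,766.12

This is an ordinary annuity: 360 payments of €1,700.00 at the end of each month.
Periodic rate r = 0.068/12 per month; n is counted in months.
PV = PMT × [(1 − (1+r)^−n)/r] = 1,700 × [1 − (1+r)^−360] / r = €260,766.12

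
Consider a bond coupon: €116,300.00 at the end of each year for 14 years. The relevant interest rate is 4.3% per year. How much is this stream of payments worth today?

This is an ordinary annuity: 14 payments of €116,300.00 at the end of each year.
Periodic rate r = 0.043 per year.
PV = PMT × [(1 − (1+r)^−n)/r] = 116,300 × [1 − (1+r)^−14] / r = €1,204,514.10

€1,204,514.10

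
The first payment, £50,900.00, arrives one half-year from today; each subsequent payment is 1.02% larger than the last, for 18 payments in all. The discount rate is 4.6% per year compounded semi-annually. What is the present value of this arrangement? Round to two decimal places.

Periodic rate r = 0.046/2 per half-year; n is counted in half-years.
Growing ordinary annuity: PV = PMT₁ × [1 − ((1+g)/(1+r))^n] / (r − g) = 50,900 × [1 − ((1+0.0102)/(1+r))^18] / (r − 0.0102) = £806,418.71.

£806,418.71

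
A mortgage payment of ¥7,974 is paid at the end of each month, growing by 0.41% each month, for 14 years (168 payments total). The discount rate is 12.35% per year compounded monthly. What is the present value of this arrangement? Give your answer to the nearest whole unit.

¥829,358

Periodic rate r = 0.1235/12 per month; n is counted in months.
Growing ordinary annuity: PV = PMT₁ × [1 − ((1+g)/(1+r))^n] / (r − g) = 7,974 × [1 − ((1+0.0041)/(1+r))^168] / (r − 0.0041) = ¥829,358.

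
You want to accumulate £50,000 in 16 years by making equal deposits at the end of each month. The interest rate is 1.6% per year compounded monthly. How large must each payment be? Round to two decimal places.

£228.68

Level ordinary annuity; solve FV = PMT × [((1+r)^n − 1)/r] for PMT.
Periodic rate r = 0.016/12 per month; n is counted in months.
With n = 192: PMT = 50,000 / ([((1+r)^n − 1)/r]) = £228.68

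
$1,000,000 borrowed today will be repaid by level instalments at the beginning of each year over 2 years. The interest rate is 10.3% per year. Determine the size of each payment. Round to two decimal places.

$524,488.83

Level annuity due; solve PV = PMT × [(1 − (1+r)^−n)/r] × (1+r) for PMT.
Periodic rate r = 0.103 per year.
With n = 2: PMT = 1,000,000 / ([(1 − (1+r)^−n)/r] × (1+r)) = $524,488.83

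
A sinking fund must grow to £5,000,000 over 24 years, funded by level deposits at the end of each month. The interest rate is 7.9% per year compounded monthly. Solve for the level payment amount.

Level ordinary annuity; solve FV = PMT × [((1+r)^n − 1)/r] for PMT.
Periodic rate r = 0.079/12 per month; n is counted in months.
With n = 288: PMT = 5,000,000 / ([((1+r)^n − 1)/r]) = £5,859.19

£5,859.19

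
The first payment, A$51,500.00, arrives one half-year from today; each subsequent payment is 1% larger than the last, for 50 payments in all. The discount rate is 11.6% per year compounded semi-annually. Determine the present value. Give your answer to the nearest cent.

A$967,635.35

Periodic rate r = 0.116/2 per half-year; n is counted in half-years.
Growing ordinary annuity: PV = PMT₁ × [1 − ((1+g)/(1+r))^n] / (r − g) = 51,500 × [1 − ((1+0.01)/(1+r))^50] / (r − 0.01) = A$967,635.35.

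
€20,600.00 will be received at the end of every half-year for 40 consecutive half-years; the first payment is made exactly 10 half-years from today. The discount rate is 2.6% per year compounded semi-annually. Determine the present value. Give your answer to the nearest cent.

Ordinary annuity of 40 payments, first payment at period 10.
Periodic rate r = 0.026/2 per half-year; n is counted in half-years.
The ordinary-annuity PV formula values the stream one period before the first payment (period 9); discount that back 9 periods:
PV₀ = 20,600 × [1 − (1+r)^−40] / r × (1+r)^−9 = €569,200.20

€569,200.20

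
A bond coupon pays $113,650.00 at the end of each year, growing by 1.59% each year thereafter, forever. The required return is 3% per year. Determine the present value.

$8,060,283.69

Periodic rate r = 0.03 per year.
Growing perpetuity (Gordon): PV = PMT₁ / (r − g) = 113,650 / (r − 0.0159) = $8,060,283.69.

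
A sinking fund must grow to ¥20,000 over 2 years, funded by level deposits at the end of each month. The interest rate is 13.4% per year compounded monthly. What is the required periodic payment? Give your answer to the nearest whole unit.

Level ordinary annuity; solve FV = PMT × [((1+r)^n − 1)/r] for PMT.
Periodic rate r = 0.134/12 per month; n is counted in months.
With n = 24: PMT = 20,000 / ([((1+r)^n − 1)/r]) = ¥731

¥731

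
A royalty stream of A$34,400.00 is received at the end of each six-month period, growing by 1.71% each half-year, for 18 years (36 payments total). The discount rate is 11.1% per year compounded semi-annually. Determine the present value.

A$659,882.12

Periodic rate r = 0.111/2 per half-year; n is counted in half-years.
Growing ordinary annuity: PV = PMT₁ × [1 − ((1+g)/(1+r))^n] / (r − g) = 34,400 × [1 − ((1+0.0171)/(1+r))^36] / (r − 0.0171) = A$659,882.12.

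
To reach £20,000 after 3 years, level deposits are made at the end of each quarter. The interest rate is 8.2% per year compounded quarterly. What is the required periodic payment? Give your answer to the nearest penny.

Level ordinary annuity; solve FV = PMT × [((1+r)^n − 1)/r] for PMT.
Periodic rate r = 0.082/4 per quarter; n is counted in quarters.
With n = 12: PMT = 20,000 / ([((1+r)^n − 1)/r]) = £1,487.00

£1,487.00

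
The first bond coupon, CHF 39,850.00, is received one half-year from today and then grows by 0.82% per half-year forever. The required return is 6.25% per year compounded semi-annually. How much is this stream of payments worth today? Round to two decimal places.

Periodic rate r = 0.0625/2 per half-year.
Growing perpetuity (Gordon): PV = PMT₁ / (r − g) = 39,850 / (r − 0.0082) = CHF 1,728,850.33.

CHF 1,728,850.33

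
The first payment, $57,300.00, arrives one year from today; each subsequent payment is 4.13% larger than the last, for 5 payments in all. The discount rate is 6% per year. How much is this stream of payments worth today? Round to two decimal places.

$260,913.38

Periodic rate r = 0.06 per year.
Growing ordinary annuity: PV = PMT₁ × [1 − ((1+g)/(1+r))^n] / (r − g) = 57,300 × [1 − ((1+0.0413)/(1+r))^5] / (r − 0.0413) = $260,913.38.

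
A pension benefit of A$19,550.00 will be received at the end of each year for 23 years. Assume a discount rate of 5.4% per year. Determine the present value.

This is an ordinary annuity: 23 payments of A$19,550.00 at the end of each year.
Periodic rate r = 0.054 per year.
PV = PMT × [(1 − (1+r)^−n)/r] = 19,550 × [1 − (1+r)^−23] / r = A$254,038.23

A$254,038.23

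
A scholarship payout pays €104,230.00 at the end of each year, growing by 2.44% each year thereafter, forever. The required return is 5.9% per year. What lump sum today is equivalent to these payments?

€3,012,427.75

Periodic rate r = 0.059 per year.
Growing perpetuity (Gordon): PV = PMT₁ / (r − g) = 104,230 / (r − 0.0244) = €3,012,427.75.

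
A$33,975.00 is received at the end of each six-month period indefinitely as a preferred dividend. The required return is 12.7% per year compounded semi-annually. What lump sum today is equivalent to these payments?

A$535,039.37

Periodic rate r = 0.127/2 per half-year.
Level perpetuity: PV = PMT / r = 33,975 / (0.127/2) = A$535,039.37.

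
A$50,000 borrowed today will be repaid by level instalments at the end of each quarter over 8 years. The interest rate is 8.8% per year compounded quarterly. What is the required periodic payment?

Level ordinary annuity; solve PV = PMT × [(1 − (1+r)^−n)/r] for PMT.
Periodic rate r = 0.088/4 per quarter; n is counted in quarters.
With n = 32: PMT = 50,000 / ([(1 − (1+r)^−n)/r]) = A$2,192.95

A$2,192.95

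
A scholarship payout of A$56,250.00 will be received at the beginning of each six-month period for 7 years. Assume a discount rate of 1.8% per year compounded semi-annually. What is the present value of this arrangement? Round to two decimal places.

A$743,431.94

This is an annuity due: 14 payments of A$56,250.00 at the beginning of each six-month period.
Periodic rate r = 0.018/2 per half-year; n is counted in half-years.
PV = PMT × [(1 − (1+r)^−n)/r] × (1+r) = 56,250 × [1 − (1+r)^−14] / r × (1+r) = A$743,431.94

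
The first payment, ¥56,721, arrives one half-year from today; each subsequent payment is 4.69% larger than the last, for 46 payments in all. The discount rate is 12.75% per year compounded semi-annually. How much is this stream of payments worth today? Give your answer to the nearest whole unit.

Periodic rate r = 0.1275/2 per half-year; n is counted in half-years.
Growing ordinary annuity: PV = PMT₁ × [1 − ((1+g)/(1+r))^n] / (r − g) = 56,721 × [1 − ((1+0.0469)/(1+r))^46] / (r − 0.0469) = ¥1,751,268.

¥1,751,268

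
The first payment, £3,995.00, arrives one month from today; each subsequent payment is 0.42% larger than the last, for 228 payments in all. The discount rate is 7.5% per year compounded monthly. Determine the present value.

Periodic rate r = 0.075/12 per month; n is counted in months.
Growing ordinary annuity: PV = PMT₁ × [1 − ((1+g)/(1+r))^n] / (r − g) = 3,995 × [1 − ((1+0.0042)/(1+r))^228] / (r − 0.0042) = £724,647.17.

£724,647.17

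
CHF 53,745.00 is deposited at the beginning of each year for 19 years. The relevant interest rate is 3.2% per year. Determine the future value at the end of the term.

CHF 1,420,145.33

This is an annuity due: 19 deposits of CHF 53,745.00 at the beginning of each year.
Periodic rate r = 0.032 per year.
FV = PMT × [((1+r)^n − 1)/r] × (1+r) = 53,745 × [(1+r)^19 − 1] / r × (1+r) = CHF 1,420,145.33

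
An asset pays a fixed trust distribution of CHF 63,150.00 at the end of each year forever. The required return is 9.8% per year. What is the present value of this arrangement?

CHF 644,387.76

Periodic rate r = 0.098 per year.
Level perpetuity: PV = PMT / r = 63,150 / (0.098) = CHF 644,387.76.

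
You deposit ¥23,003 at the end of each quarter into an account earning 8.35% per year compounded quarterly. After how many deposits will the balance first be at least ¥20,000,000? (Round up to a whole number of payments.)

143 payments

Periodic rate r = 0.0835/4 per quarter; n is counted in quarters.
Ordinary annuity FV: 20,000,000 = 23,003 × [((1+r)^n − 1)/r].
(1+r)^n = 1 + 20,000,000 × r / 23,003, so n = ln(1 + 20,000,000·r/23,003) / ln(1+r) = 142.90.
Round up to a whole number of payments: n = 143.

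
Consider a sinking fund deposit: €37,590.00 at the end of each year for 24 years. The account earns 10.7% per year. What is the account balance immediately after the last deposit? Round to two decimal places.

€3,678,008.71

This is an ordinary annuity: 24 deposits of €37,590.00 at the end of each year.
Periodic rate r = 0.107 per year.
FV = PMT × [((1+r)^n − 1)/r] = 37,590 × [(1+r)^24 − 1] / r = €3,678,008.71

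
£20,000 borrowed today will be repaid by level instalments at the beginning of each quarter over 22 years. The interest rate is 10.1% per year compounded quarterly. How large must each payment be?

Level annuity due; solve PV = PMT × [(1 − (1+r)^−n)/r] × (1+r) for PMT.
Periodic rate r = 0.101/4 per quarter; n is counted in quarters.
With n = 88: PMT = 20,000 / ([(1 − (1+r)^−n)/r] × (1+r)) = £554.33

£554.33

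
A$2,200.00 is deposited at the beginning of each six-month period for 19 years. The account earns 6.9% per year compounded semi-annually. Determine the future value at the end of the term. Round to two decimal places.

This is an annuity due: 38 deposits of A$2,200.00 at the beginning of each six-month period.
Periodic rate r = 0.069/2 per half-year; n is counted in half-years.
FV = PMT × [((1+r)^n − 1)/r] × (1+r) = 2,200 × [(1+r)^38 − 1] / r × (1+r) = A$173,414.66

A$173,414.66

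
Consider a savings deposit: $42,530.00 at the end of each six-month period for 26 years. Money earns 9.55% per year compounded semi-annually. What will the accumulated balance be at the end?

$9,181,437.74

This is an ordinary annuity: 52 deposits of $42,530.00 at the end of each six-month period.
Periodic rate r = 0.0955/2 per half-year; n is counted in half-years.
FV = PMT × [((1+r)^n − 1)/r] = 42,530 × [(1+r)^52 − 1] / r = $9,181,437.74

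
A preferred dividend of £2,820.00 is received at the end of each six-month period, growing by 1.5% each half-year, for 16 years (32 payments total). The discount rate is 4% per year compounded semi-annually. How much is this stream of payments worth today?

Periodic rate r = 0.04/2 per half-year; n is counted in half-years.
Growing ordinary annuity: PV = PMT₁ × [1 − ((1+g)/(1+r))^n] / (r − g) = 2,820 × [1 − ((1+0.015)/(1+r))^32] / (r − 0.015) = £82,066.67.

£82,066.67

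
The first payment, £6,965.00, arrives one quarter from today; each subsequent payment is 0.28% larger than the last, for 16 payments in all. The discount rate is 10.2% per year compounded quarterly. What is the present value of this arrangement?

£92,364.47

Periodic rate r = 0.102/4 per quarter; n is counted in quarters.
Growing ordinary annuity: PV = PMT₁ × [1 − ((1+g)/(1+r))^n] / (r − g) = 6,965 × [1 − ((1+0.0028)/(1+r))^16] / (r − 0.0028) = £92,364.47.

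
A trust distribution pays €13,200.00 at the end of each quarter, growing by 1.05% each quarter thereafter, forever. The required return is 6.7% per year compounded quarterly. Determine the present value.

Periodic rate r = 0.067/4 per quarter.
Growing perpetuity (Gordon): PV = PMT₁ / (r − g) = 13,200 / (r − 0.0105) = €2,112,000.00.

€2,112,000.00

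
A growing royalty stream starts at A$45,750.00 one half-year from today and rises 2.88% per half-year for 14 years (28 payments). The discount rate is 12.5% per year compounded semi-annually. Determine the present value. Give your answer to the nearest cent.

A$806,990.27

Periodic rate r = 0.125/2 per half-year; n is counted in half-years.
Growing ordinary annuity: PV = PMT₁ × [1 − ((1+g)/(1+r))^n] / (r − g) = 45,750 × [1 − ((1+0.0288)/(1+r))^28] / (r − 0.0288) = A$806,990.27.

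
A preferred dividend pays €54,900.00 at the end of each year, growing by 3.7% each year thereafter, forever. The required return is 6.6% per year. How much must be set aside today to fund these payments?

Periodic rate r = 0.066 per year.
Growing perpetuity (Gordon): PV = PMT₁ / (r − g) = 54,900 / (r − 0.037) = €1,893,103.45.

€1,893,103.45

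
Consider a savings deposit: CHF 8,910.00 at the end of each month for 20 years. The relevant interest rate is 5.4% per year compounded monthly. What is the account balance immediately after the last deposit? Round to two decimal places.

CHF 3,836,356.94

This is an ordinary annuity: 240 deposits of CHF 8,910.00 at the end of each month.
Periodic rate r = 0.054/12 per month; n is counted in months.
FV = PMT × [((1+r)^n − 1)/r] = 8,910 × [(1+r)^240 − 1] / r = CHF 3,836,356.94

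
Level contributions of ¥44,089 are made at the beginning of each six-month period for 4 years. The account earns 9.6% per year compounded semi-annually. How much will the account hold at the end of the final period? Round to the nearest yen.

¥438,075

This is an annuity due: 8 deposits of ¥44,089 at the beginning of each six-month period.
Periodic rate r = 0.096/2 per half-year; n is counted in half-years.
FV = PMT × [((1+r)^n − 1)/r] × (1+r) = 44,089 × [(1+r)^8 − 1] / r × (1+r) = ¥438,075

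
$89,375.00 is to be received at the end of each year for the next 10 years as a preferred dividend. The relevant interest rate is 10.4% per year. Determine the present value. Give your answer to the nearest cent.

$539,859.46

This is an ordinary annuity: 10 payments of $89,375.00 at the end of each year.
Periodic rate r = 0.104 per year.
PV = PMT × [(1 − (1+r)^−n)/r] = 89,375 × [1 − (1+r)^−10] / r = $539,859.46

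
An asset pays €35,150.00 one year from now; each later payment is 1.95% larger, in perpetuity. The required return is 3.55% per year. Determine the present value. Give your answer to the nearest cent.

Periodic rate r = 0.0355 per year.
Growing perpetuity (Gordon): PV = PMT₁ / (r − g) = 35,150 / (r − 0.0195) = €2,196,875.00.

€2,196,875.00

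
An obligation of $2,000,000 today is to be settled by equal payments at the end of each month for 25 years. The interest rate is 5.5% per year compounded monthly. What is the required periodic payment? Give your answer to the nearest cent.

Level ordinary annuity; solve PV = PMT × [(1 − (1+r)^−n)/r] for PMT.
Periodic rate r = 0.055/12 per month; n is counted in months.
With n = 300: PMT = 2,000,000 / ([(1 − (1+r)^−n)/r]) = $12,281.75

$12,281.75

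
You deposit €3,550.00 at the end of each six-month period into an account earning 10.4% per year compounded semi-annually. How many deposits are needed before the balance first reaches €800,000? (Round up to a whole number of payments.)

Periodic rate r = 0.104/2 per half-year; n is counted in half-years.
Ordinary annuity FV: 800,000 = 3,550 × [((1+r)^n − 1)/r].
(1+r)^n = 1 + 800,000 × r / 3,550, so n = ln(1 + 800,000·r/3,550) / ln(1+r) = 50.17.
Round up to a whole number of payments: n = 51.

51 payments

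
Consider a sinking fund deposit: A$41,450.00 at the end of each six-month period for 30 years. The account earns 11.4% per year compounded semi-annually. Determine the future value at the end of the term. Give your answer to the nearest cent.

This is an ordinary annuity: 60 deposits of A$41,450.00 at the end of each six-month period.
Periodic rate r = 0.114/2 per half-year; n is counted in half-years.
FV = PMT × [((1+r)^n − 1)/r] = 41,450 × [(1+r)^60 − 1] / r = A$19,509,936.84

A$19,509,936.84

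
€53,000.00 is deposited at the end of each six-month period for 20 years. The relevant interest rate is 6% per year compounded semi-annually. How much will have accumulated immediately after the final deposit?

€3,996,266.77

This is an ordinary annuity: 40 deposits of €53,000.00 at the end of each six-month period.
Periodic rate r = 0.06/2 per half-year; n is counted in half-years.
FV = PMT × [((1+r)^n − 1)/r] = 53,000 × [(1+r)^40 − 1] / r = €3,996,266.77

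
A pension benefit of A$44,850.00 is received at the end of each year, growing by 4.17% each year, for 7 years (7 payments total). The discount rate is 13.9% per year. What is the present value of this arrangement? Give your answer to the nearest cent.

A$214,238.12

Periodic rate r = 0.139 per year.
Growing ordinary annuity: PV = PMT₁ × [1 − ((1+g)/(1+r))^n] / (r − g) = 44,850 × [1 − ((1+0.0417)/(1+r))^7] / (r − 0.0417) = A$214,238.12.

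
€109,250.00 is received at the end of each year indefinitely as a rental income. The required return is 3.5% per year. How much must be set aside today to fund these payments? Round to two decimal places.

Periodic rate r = 0.035 per year.
Level perpetuity: PV = PMT / r = 109,250 / (0.035) = €3,121,428.57.

€3,121,428.57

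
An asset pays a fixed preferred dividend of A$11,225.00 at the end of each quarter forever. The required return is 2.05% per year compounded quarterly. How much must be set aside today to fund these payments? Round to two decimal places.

Periodic rate r = 0.0205/4 per quarter.
Level perpetuity: PV = PMT / r = 11,225 / (0.0205/4) = A$2,190,243.90.

A$2,190,243.90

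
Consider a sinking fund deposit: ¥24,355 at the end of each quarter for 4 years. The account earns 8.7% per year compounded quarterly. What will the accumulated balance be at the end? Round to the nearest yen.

¥460,179

This is an ordinary annuity: 16 deposits of ¥24,355 at the end of each quarter.
Periodic rate r = 0.087/4 per quarter; n is counted in quarters.
FV = PMT × [((1+r)^n − 1)/r] = 24,355 × [(1+r)^16 − 1] / r = ¥460,179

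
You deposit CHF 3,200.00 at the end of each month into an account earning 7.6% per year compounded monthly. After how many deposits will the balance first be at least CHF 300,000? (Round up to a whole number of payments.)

Periodic rate r = 0.076/12 per month; n is counted in months.
Ordinary annuity FV: 300,000 = 3,200 × [((1+r)^n − 1)/r].
(1+r)^n = 1 + 300,000 × r / 3,200, so n = ln(1 + 300,000·r/3,200) / ln(1+r) = 73.83.
Round up to a whole number of payments: n = 74.

74 payments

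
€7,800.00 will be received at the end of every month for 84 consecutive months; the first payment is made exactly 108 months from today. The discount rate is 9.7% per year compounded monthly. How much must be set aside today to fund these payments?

€200,401.19

Ordinary annuity of 84 payments, first payment at period 108.
Periodic rate r = 0.097/12 per month; n is counted in months.
The ordinary-annuity PV formula values the stream one period before the first payment (period 107); discount that back 107 periods:
PV₀ = 7,800 × [1 − (1+r)^−84] / r × (1+r)^−107 = €200,401.19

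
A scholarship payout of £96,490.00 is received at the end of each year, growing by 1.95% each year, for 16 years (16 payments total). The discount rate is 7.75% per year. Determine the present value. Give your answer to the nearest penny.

Periodic rate r = 0.0775 per year.
Growing ordinary annuity: PV = PMT₁ × [1 − ((1+g)/(1+r))^n] / (r − g) = 96,490 × [1 − ((1+0.0195)/(1+r))^16] / (r − 0.0195) = £977,226.60.

£977,226.60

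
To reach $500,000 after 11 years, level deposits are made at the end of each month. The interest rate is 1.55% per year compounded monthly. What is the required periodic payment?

Level ordinary annuity; solve FV = PMT × [((1+r)^n − 1)/r] for PMT.
Periodic rate r = 0.0155/12 per month; n is counted in months.
With n = 132: PMT = 500,000 / ([((1+r)^n − 1)/r]) = $3,476.57

$3,476.57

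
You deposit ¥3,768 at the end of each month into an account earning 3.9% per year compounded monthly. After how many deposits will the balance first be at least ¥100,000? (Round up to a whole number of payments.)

26 payments

Periodic rate r = 0.039/12 per month; n is counted in months.
Ordinary annuity FV: 100,000 = 3,768 × [((1+r)^n − 1)/r].
(1+r)^n = 1 + 100,000 × r / 3,768, so n = ln(1 + 100,000·r/3,768) / ln(1+r) = 25.50.
Round up to a whole number of payments: n = 26.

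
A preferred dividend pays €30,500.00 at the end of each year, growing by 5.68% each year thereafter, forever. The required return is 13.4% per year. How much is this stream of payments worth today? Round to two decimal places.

€395,077.72

Periodic rate r = 0.134 per year.
Growing perpetuity (Gordon): PV = PMT₁ / (r − g) = 30,500 / (r − 0.0568) = €395,077.72.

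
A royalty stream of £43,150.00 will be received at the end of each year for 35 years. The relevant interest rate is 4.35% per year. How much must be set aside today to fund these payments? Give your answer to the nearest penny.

£768,465.27

This is an ordinary annuity: 35 payments of £43,150.00 at the end of each year.
Periodic rate r = 0.0435 per year.
PV = PMT × [(1 − (1+r)^−n)/r] = 43,150 × [1 − (1+r)^−35] / r = £768,465.27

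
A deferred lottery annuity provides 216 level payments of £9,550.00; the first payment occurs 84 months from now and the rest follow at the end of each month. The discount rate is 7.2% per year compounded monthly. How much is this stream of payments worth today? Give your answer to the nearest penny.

£702,661.11

Ordinary annuity of 216 payments, first payment at period 84.
Periodic rate r = 0.072/12 per month; n is counted in months.
The ordinary-annuity PV formula values the stream one period before the first payment (period 83); discount that back 83 periods:
PV₀ = 9,550 × [1 − (1+r)^−216] / r × (1+r)^−83 = £702,661.11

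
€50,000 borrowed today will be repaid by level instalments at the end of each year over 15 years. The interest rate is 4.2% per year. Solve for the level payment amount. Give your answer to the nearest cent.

Level ordinary annuity; solve PV = PMT × [(1 − (1+r)^−n)/r] for PMT.
Periodic rate r = 0.042 per year.
With n = 15: PMT = 50,000 / ([(1 − (1+r)^−n)/r]) = €4,560.17

€4,560.17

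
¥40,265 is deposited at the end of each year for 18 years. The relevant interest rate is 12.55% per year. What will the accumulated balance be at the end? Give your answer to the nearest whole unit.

¥2,373,817

This is an ordinary annuity: 18 deposits of ¥40,265 at the end of each year.
Periodic rate r = 0.1255 per year.
FV = PMT × [((1+r)^n − 1)/r] = 40,265 × [(1+r)^18 − 1] / r = ¥2,373,817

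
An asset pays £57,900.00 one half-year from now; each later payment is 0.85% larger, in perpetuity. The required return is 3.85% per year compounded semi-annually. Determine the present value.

Periodic rate r = 0.0385/2 per half-year.
Growing perpetuity (Gordon): PV = PMT₁ / (r − g) = 57,900 / (r − 0.0085) = £5,386,046.51.

£5,386,046.51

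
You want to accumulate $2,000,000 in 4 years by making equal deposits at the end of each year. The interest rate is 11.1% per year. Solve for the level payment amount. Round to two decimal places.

Level ordinary annuity; solve FV = PMT × [((1+r)^n − 1)/r] for PMT.
Periodic rate r = 0.111 per year.
With n = 4: PMT = 2,000,000 / ([((1+r)^n − 1)/r]) = $424,029.62

$424,029.62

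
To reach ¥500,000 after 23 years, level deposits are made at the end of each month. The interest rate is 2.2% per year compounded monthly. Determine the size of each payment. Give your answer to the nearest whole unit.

Level ordinary annuity; solve FV = PMT × [((1+r)^n − 1)/r] for PMT.
Periodic rate r = 0.022/12 per month; n is counted in months.
With n = 276: PMT = 500,000 / ([((1+r)^n − 1)/r]) = ¥1,393

¥1,393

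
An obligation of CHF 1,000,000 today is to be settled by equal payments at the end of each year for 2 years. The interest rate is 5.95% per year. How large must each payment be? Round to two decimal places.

CHF 545,054.75

Level ordinary annuity; solve PV = PMT × [(1 − (1+r)^−n)/r] for PMT.
Periodic rate r = 0.0595 per year.
With n = 2: PMT = 1,000,000 / ([(1 − (1+r)^−n)/r]) = CHF 545,054.75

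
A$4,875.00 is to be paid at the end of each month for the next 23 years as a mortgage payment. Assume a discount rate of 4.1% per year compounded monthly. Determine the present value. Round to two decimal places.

A$870,245.73

This is an ordinary annuity: 276 payments of A$4,875.00 at the end of each month.
Periodic rate r = 0.041/12 per month; n is counted in months.
PV = PMT × [(1 − (1+r)^−n)/r] = 4,875 × [1 − (1+r)^−276] / r = A$870,245.73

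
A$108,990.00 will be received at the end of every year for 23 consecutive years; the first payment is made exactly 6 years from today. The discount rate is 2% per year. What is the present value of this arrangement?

A$1,805,725.92

Ordinary annuity of 23 payments, first payment at period 6.
Periodic rate r = 0.02 per year.
The ordinary-annuity PV formula values the stream one period before the first payment (period 5); discount that back 5 periods:
PV₀ = 108,990 × [1 − (1+r)^−23] / r × (1+r)^−5 = A$1,805,725.92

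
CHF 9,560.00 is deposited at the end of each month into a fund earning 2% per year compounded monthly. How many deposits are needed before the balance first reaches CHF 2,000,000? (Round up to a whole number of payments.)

180 payments

Periodic rate r = 0.02/12 per month; n is counted in months.
Ordinary annuity FV: 2,000,000 = 9,560 × [((1+r)^n − 1)/r].
(1+r)^n = 1 + 2,000,000 × r / 9,560, so n = ln(1 + 2,000,000·r/9,560) / ln(1+r) = 179.62.
Round up to a whole number of payments: n = 180.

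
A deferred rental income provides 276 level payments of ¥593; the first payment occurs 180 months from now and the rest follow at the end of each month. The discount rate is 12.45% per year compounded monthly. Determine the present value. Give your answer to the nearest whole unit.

¥8,487

Ordinary annuity of 276 payments, first payment at period 180.
Periodic rate r = 0.1245/12 per month; n is counted in months.
The ordinary-annuity PV formula values the stream one period before the first payment (period 179); discount that back 179 periods:
PV₀ = 593 × [1 − (1+r)^−276] / r × (1+r)^−179 = ¥8,487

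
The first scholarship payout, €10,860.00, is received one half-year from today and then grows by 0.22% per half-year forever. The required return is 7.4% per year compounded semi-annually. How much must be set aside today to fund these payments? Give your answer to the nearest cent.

€312,068.97

Periodic rate r = 0.074/2 per half-year.
Growing perpetuity (Gordon): PV = PMT₁ / (r − g) = 10,860 / (r − 0.0022) = €312,068.97.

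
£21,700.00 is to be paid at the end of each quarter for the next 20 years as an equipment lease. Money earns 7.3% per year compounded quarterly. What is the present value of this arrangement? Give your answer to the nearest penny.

This is an ordinary annuity: 80 payments of £21,700.00 at the end of each quarter.
Periodic rate r = 0.073/4 per quarter; n is counted in quarters.
PV = PMT × [(1 − (1+r)^−n)/r] = 21,700 × [1 − (1+r)^−80] / r = £909,243.90

£909,243.90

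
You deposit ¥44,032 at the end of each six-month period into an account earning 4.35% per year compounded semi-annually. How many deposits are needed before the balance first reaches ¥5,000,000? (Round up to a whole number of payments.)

58 payments

Periodic rate r = 0.0435/2 per half-year; n is counted in half-years.
Ordinary annuity FV: 5,000,000 = 44,032 × [((1+r)^n − 1)/r].
(1+r)^n = 1 + 5,000,000 × r / 44,032, so n = ln(1 + 5,000,000·r/44,032) / ln(1+r) = 57.82.
Round up to a whole number of payments: n = 58.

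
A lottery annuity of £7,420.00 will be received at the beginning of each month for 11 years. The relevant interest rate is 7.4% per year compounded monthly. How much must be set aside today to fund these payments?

This is an annuity due: 132 payments of £7,420.00 at the beginning of each month.
Periodic rate r = 0.074/12 per month; n is counted in months.
PV = PMT × [(1 − (1+r)^−n)/r] × (1+r) = 7,420 × [1 − (1+r)^−132] / r × (1+r) = £672,897.42

£672,897.42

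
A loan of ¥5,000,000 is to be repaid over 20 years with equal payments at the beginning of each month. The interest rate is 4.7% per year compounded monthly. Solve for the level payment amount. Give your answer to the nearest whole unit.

Level annuity due; solve PV = PMT × [(1 − (1+r)^−n)/r] × (1+r) for PMT.
Periodic rate r = 0.047/12 per month; n is counted in months.
With n = 240: PMT = 5,000,000 / ([(1 − (1+r)^−n)/r] × (1+r)) = ¥32,049

¥32,049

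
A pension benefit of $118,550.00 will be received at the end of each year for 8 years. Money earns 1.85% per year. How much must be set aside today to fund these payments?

This is an ordinary annuity: 8 payments of $118,550.00 at the end of each year.
Periodic rate r = 0.0185 per year.
PV = PMT × [(1 − (1+r)^−n)/r] = 118,550 × [1 − (1+r)^−8] / r = $874,077.42

$874,077.42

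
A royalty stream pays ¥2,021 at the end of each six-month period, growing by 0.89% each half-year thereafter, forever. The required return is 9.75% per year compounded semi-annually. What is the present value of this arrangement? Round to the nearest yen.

¥50,715

Periodic rate r = 0.0975/2 per half-year.
Growing perpetuity (Gordon): PV = PMT₁ / (r − g) = 2,021 / (r − 0.0089) = ¥50,715.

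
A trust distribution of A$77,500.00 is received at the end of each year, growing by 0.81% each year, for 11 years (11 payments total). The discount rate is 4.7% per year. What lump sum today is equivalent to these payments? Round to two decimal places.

Periodic rate r = 0.047 per year.
Growing ordinary annuity: PV = PMT₁ × [1 − ((1+g)/(1+r))^n] / (r − g) = 77,500 × [1 − ((1+0.0081)/(1+r))^11] / (r − 0.0081) = A$678,641.87.

A$678,641.87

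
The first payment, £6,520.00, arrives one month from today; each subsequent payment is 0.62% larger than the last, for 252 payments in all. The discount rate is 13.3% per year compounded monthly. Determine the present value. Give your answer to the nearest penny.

Periodic rate r = 0.133/12 per month; n is counted in months.
Growing ordinary annuity: PV = PMT₁ × [1 − ((1+g)/(1+r))^n] / (r − g) = 6,520 × [1 − ((1+0.0062)/(1+r))^252] / (r − 0.0062) = £940,999.25.

£940,999.25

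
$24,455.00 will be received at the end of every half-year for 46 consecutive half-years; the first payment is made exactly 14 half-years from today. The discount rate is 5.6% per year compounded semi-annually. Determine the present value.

$438,712.70

Ordinary annuity of 46 payments, first payment at period 14.
Periodic rate r = 0.056/2 per half-year; n is counted in half-years.
The ordinary-annuity PV formula values the stream one period before the first payment (period 13); discount that back 13 periods:
PV₀ = 24,455 × [1 − (1+r)^−46] / r × (1+r)^−13 = $438,712.70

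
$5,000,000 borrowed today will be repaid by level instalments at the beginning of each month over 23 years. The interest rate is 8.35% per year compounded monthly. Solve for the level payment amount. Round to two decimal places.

Level annuity due; solve PV = PMT × [(1 − (1+r)^−n)/r] × (1+r) for PMT.
Periodic rate r = 0.0835/12 per month; n is counted in months.
With n = 276: PMT = 5,000,000 / ([(1 − (1+r)^−n)/r] × (1+r)) = $40,529.87

$40,529.87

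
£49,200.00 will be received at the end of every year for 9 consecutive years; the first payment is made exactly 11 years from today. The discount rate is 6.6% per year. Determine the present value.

£172,086.44

Ordinary annuity of 9 payments, first payment at period 11.
Periodic rate r = 0.066 per year.
The ordinary-annuity PV formula values the stream one period before the first payment (period 10); discount that back 10 periods:
PV₀ = 49,200 × [1 − (1+r)^−9] / r × (1+r)^−10 = £172,086.44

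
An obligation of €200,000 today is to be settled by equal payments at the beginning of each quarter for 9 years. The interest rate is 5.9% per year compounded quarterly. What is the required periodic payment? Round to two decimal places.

€7,095.75

Level annuity due; solve PV = PMT × [(1 − (1+r)^−n)/r] × (1+r) for PMT.
Periodic rate r = 0.059/4 per quarter; n is counted in quarters.
With n = 36: PMT = 200,000 / ([(1 − (1+r)^−n)/r] × (1+r)) = €7,095.75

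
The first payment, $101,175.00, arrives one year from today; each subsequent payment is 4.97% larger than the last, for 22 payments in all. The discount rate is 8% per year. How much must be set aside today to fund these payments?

$1,553,681.07

Periodic rate r = 0.08 per year.
Growing ordinary annuity: PV = PMT₁ × [1 − ((1+g)/(1+r))^n] / (r − g) = 101,175 × [1 − ((1+0.0497)/(1+r))^22] / (r − 0.0497) = $1,553,681.07.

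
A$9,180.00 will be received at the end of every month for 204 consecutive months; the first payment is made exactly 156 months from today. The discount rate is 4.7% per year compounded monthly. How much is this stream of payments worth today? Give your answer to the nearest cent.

Ordinary annuity of 204 payments, first payment at period 156.
Periodic rate r = 0.047/12 per month; n is counted in months.
The ordinary-annuity PV formula values the stream one period before the first payment (period 155); discount that back 155 periods:
PV₀ = 9,180 × [1 − (1+r)^−204] / r × (1+r)^−155 = A$702,701.39

A$702,701.39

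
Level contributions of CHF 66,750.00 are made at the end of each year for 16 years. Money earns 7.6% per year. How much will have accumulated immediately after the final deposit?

CHF 1,957,239.04

This is an ordinary annuity: 16 deposits of CHF 66,750.00 at the end of each year.
Periodic rate r = 0.076 per year.
FV = PMT × [((1+r)^n − 1)/r] = 66,750 × [(1+r)^16 − 1] / r = CHF 1,957,239.04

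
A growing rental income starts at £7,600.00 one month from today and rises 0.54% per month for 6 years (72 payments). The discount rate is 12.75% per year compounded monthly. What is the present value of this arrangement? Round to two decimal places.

£453,061.40

Periodic rate r = 0.1275/12 per month; n is counted in months.
Growing ordinary annuity: PV = PMT₁ × [1 − ((1+g)/(1+r))^n] / (r − g) = 7,600 × [1 − ((1+0.0054)/(1+r))^72] / (r − 0.0054) = £453,061.40.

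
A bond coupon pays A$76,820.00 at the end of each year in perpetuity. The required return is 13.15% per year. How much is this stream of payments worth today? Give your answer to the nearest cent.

A$584,182.51

Periodic rate r = 0.1315 per year.
Level perpetuity: PV = PMT / r = 76,820 / (0.1315) = A$584,182.51.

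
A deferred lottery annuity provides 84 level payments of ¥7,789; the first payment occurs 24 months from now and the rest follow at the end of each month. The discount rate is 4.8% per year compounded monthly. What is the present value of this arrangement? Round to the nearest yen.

Ordinary annuity of 84 payments, first payment at period 24.
Periodic rate r = 0.048/12 per month; n is counted in months.
The ordinary-annuity PV formula values the stream one period before the first payment (period 23); discount that back 23 periods:
PV₀ = 7,789 × [1 − (1+r)^−84] / r × (1+r)^−23 = ¥506,099

¥506,099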